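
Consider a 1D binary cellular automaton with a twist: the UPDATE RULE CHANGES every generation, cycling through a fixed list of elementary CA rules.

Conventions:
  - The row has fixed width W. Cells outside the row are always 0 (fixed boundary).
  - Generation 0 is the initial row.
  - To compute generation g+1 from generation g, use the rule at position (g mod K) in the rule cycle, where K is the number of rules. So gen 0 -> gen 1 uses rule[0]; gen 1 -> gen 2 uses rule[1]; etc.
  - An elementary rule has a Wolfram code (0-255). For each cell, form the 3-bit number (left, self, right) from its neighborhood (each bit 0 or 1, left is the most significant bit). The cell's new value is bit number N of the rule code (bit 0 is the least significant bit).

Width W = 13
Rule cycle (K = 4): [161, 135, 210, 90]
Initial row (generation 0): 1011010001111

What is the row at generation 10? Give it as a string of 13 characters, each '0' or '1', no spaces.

Answer: 1101101101101

Derivation:
Gen 0: 1011010001111
Gen 1 (rule 161): 0100100100110
Gen 2 (rule 135): 1101101101000
Gen 3 (rule 210): 0100100100100
Gen 4 (rule 90): 1011011011010
Gen 5 (rule 161): 0100100100100
Gen 6 (rule 135): 1101101101101
Gen 7 (rule 210): 0100100100100
Gen 8 (rule 90): 1011011011010
Gen 9 (rule 161): 0100100100100
Gen 10 (rule 135): 1101101101101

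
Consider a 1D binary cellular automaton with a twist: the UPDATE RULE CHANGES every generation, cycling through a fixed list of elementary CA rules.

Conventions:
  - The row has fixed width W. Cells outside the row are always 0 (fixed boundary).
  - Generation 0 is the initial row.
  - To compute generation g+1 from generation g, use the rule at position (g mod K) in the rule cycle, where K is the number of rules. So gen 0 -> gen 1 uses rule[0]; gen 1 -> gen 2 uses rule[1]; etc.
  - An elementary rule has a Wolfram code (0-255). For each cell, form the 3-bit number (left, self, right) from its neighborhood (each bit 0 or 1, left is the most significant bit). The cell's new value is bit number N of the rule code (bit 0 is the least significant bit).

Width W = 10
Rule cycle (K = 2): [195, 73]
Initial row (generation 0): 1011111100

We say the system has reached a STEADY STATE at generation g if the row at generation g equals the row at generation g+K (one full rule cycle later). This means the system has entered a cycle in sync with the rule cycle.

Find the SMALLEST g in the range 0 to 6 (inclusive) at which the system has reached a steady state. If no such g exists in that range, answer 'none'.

Answer: none

Derivation:
Gen 0: 1011111100
Gen 1 (rule 195): 0001111101
Gen 2 (rule 73): 1101000100
Gen 3 (rule 195): 0100011001
Gen 4 (rule 73): 0001011000
Gen 5 (rule 195): 1110001011
Gen 6 (rule 73): 1010100011
Gen 7 (rule 195): 0000001101
Gen 8 (rule 73): 1111101100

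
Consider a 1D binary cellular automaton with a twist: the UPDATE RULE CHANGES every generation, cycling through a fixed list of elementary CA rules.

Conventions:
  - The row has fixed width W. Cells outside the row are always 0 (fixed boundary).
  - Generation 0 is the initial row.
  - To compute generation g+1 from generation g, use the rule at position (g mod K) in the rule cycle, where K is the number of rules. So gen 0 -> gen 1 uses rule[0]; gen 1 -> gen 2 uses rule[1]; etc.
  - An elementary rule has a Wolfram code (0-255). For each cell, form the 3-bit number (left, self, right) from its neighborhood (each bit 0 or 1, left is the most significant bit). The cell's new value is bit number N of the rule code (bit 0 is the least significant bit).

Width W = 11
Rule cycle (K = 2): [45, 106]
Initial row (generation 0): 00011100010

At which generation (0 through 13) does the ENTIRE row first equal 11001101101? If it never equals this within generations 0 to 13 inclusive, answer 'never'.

Answer: never

Derivation:
Gen 0: 00011100010
Gen 1 (rule 45): 11010001010
Gen 2 (rule 106): 11100010100
Gen 3 (rule 45): 10001011101
Gen 4 (rule 106): 00010110110
Gen 5 (rule 45): 11011101100
Gen 6 (rule 106): 11110111100
Gen 7 (rule 45): 10001100001
Gen 8 (rule 106): 00011100010
Gen 9 (rule 45): 11010001010
Gen 10 (rule 106): 11100010100
Gen 11 (rule 45): 10001011101
Gen 12 (rule 106): 00010110110
Gen 13 (rule 45): 11011101100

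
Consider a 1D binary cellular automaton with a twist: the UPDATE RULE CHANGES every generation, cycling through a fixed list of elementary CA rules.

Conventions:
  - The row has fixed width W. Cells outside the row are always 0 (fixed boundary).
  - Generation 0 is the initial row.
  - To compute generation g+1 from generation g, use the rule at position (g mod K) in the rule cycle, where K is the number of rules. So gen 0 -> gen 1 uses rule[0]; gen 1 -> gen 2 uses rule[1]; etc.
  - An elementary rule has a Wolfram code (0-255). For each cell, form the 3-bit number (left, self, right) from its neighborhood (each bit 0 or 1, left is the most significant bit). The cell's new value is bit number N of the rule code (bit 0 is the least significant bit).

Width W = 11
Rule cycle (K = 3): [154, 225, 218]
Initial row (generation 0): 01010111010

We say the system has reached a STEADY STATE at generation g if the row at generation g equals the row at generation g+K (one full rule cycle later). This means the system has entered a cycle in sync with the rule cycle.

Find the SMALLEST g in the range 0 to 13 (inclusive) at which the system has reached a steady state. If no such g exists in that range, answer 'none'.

Answer: 12

Derivation:
Gen 0: 01010111010
Gen 1 (rule 154): 10000110001
Gen 2 (rule 225): 00110010100
Gen 3 (rule 218): 01111100010
Gen 4 (rule 154): 11111010101
Gen 5 (rule 225): 01111101010
Gen 6 (rule 218): 11111100001
Gen 7 (rule 154): 11111010010
Gen 8 (rule 225): 01111100000
Gen 9 (rule 218): 11111110000
Gen 10 (rule 154): 11111101000
Gen 11 (rule 225): 01111110011
Gen 12 (rule 218): 11111111111
Gen 13 (rule 154): 11111111110
Gen 14 (rule 225): 01111111110
Gen 15 (rule 218): 11111111111
Gen 16 (rule 154): 11111111110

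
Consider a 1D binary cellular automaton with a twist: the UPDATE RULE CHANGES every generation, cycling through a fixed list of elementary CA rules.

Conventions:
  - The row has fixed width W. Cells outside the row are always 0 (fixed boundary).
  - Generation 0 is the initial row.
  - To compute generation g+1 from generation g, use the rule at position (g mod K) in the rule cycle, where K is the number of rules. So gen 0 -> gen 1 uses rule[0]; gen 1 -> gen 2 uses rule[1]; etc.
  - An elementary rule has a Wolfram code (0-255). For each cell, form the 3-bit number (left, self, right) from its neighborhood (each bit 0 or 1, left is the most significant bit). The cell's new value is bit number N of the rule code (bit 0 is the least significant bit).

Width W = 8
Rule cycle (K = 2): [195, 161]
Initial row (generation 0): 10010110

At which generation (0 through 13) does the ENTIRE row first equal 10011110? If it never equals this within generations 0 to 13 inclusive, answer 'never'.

Answer: 6

Derivation:
Gen 0: 10010110
Gen 1 (rule 195): 00100010
Gen 2 (rule 161): 10001000
Gen 3 (rule 195): 00110011
Gen 4 (rule 161): 10000000
Gen 5 (rule 195): 00111111
Gen 6 (rule 161): 10011110
Gen 7 (rule 195): 00101110
Gen 8 (rule 161): 10010100
Gen 9 (rule 195): 00100001
Gen 10 (rule 161): 10001100
Gen 11 (rule 195): 00110101
Gen 12 (rule 161): 10001010
Gen 13 (rule 195): 00110000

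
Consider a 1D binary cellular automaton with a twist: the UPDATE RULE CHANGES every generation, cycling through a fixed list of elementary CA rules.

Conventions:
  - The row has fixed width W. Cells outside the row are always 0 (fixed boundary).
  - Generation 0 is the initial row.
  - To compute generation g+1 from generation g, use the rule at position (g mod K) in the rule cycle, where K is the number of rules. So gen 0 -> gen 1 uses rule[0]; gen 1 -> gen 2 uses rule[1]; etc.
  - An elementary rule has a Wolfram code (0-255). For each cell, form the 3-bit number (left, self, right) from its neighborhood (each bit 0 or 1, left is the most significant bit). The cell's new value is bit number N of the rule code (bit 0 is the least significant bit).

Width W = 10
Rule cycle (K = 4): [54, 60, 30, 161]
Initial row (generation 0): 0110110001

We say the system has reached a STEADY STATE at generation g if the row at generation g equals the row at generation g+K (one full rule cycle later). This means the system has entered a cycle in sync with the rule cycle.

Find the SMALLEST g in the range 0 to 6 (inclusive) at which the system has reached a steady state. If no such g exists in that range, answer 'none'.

Gen 0: 0110110001
Gen 1 (rule 54): 1001001011
Gen 2 (rule 60): 1101101110
Gen 3 (rule 30): 1001001001
Gen 4 (rule 161): 0000000000
Gen 5 (rule 54): 0000000000
Gen 6 (rule 60): 0000000000
Gen 7 (rule 30): 0000000000
Gen 8 (rule 161): 1111111111
Gen 9 (rule 54): 0000000000
Gen 10 (rule 60): 0000000000

Answer: 5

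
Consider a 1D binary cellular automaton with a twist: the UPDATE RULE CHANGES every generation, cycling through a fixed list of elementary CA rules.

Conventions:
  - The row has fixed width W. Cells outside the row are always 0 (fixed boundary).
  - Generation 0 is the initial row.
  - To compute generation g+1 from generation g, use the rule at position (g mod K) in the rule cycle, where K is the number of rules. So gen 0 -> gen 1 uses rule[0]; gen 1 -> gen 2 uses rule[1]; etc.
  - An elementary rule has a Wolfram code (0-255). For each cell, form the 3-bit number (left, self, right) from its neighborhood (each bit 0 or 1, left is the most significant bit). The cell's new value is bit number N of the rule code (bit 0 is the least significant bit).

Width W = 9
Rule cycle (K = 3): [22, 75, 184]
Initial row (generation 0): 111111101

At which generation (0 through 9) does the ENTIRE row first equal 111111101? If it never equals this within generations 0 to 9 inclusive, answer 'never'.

Answer: 0

Derivation:
Gen 0: 111111101
Gen 1 (rule 22): 000000001
Gen 2 (rule 75): 111111110
Gen 3 (rule 184): 111111101
Gen 4 (rule 22): 000000001
Gen 5 (rule 75): 111111110
Gen 6 (rule 184): 111111101
Gen 7 (rule 22): 000000001
Gen 8 (rule 75): 111111110
Gen 9 (rule 184): 111111101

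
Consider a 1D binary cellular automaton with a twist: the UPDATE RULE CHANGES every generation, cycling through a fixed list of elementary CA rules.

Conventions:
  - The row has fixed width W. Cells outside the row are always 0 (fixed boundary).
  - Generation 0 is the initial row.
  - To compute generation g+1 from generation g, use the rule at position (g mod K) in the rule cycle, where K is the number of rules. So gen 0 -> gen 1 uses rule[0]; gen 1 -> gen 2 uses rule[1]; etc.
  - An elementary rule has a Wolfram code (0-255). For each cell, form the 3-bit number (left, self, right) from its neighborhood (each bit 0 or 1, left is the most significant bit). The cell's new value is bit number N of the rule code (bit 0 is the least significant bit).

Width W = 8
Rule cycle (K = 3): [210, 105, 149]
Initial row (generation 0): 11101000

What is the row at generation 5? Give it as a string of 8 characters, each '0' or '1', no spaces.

Gen 0: 11101000
Gen 1 (rule 210): 01100100
Gen 2 (rule 105): 01100001
Gen 3 (rule 149): 00011101
Gen 4 (rule 210): 00101100
Gen 5 (rule 105): 10011101

Answer: 10011101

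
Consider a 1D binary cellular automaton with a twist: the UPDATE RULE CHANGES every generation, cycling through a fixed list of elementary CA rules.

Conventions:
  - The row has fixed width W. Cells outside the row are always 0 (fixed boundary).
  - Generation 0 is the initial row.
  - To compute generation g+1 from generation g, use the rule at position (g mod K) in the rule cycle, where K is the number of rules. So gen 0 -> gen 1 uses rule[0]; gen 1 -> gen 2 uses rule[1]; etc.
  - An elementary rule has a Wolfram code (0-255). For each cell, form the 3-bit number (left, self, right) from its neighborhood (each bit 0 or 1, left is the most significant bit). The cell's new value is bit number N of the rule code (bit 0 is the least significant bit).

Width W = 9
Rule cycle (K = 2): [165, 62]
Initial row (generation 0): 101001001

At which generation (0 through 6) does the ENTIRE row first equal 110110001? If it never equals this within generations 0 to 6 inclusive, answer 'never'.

Gen 0: 101001001
Gen 1 (rule 165): 111001001
Gen 2 (rule 62): 100111111
Gen 3 (rule 165): 100011110
Gen 4 (rule 62): 110110001
Gen 5 (rule 165): 001000101
Gen 6 (rule 62): 011101111

Answer: 4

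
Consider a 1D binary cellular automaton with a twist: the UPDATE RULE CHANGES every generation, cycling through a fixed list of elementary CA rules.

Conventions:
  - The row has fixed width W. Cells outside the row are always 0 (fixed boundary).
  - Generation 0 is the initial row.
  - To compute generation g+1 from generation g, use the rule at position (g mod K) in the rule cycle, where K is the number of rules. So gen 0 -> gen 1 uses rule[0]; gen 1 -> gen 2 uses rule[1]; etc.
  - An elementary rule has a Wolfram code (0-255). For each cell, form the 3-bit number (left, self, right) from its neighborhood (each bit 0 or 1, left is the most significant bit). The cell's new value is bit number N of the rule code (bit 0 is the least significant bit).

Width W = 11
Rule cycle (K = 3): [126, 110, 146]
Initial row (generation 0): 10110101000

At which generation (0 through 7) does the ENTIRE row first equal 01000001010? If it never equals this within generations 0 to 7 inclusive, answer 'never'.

Gen 0: 10110101000
Gen 1 (rule 126): 11111111100
Gen 2 (rule 110): 10000000100
Gen 3 (rule 146): 01000001010
Gen 4 (rule 126): 11100011111
Gen 5 (rule 110): 10100110001
Gen 6 (rule 146): 00011001010
Gen 7 (rule 126): 00111111111

Answer: 3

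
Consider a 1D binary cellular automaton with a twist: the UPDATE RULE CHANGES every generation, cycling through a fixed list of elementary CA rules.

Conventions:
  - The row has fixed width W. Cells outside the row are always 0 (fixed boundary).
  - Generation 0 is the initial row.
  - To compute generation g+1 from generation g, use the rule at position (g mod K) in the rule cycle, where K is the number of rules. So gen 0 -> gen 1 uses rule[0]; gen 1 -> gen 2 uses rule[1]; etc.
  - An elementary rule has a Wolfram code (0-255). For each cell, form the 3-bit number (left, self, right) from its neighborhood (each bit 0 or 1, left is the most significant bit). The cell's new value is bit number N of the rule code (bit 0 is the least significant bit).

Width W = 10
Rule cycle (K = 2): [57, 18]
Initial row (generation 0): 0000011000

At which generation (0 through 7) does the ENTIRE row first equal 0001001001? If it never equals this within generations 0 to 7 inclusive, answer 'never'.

Gen 0: 0000011000
Gen 1 (rule 57): 1111010111
Gen 2 (rule 18): 0000000000
Gen 3 (rule 57): 1111111111
Gen 4 (rule 18): 0000000000
Gen 5 (rule 57): 1111111111
Gen 6 (rule 18): 0000000000
Gen 7 (rule 57): 1111111111

Answer: never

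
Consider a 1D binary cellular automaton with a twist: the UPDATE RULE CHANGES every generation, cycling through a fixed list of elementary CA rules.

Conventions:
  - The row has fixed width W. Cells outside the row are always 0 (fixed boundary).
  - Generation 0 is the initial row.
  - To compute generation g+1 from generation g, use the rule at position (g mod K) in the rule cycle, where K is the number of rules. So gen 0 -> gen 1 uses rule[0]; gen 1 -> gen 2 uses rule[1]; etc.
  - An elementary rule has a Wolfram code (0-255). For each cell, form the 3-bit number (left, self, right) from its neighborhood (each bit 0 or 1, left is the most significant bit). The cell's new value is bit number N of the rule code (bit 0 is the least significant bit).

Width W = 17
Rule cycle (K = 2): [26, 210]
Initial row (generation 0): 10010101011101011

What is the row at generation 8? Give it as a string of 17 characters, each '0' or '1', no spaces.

Gen 0: 10010101011101011
Gen 1 (rule 26): 01100000010000010
Gen 2 (rule 210): 10110000101000101
Gen 3 (rule 26): 00101001000101000
Gen 4 (rule 210): 01000110101000100
Gen 5 (rule 26): 10101100000101010
Gen 6 (rule 210): 00000110001000001
Gen 7 (rule 26): 00001101010100010
Gen 8 (rule 210): 00010100000010101

Answer: 00010100000010101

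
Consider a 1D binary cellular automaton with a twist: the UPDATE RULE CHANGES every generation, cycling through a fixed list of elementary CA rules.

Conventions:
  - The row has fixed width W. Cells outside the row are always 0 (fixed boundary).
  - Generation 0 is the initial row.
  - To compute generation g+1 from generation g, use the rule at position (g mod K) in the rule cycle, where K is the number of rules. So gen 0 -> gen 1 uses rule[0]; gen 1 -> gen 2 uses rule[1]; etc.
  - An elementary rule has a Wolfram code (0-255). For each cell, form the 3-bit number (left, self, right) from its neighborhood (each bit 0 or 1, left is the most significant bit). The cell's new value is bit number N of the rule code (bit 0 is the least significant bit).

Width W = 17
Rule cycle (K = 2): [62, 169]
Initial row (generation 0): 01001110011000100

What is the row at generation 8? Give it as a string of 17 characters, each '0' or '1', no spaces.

Answer: 10010101111011001

Derivation:
Gen 0: 01001110011000100
Gen 1 (rule 62): 11111001110101110
Gen 2 (rule 169): 11110001101011100
Gen 3 (rule 62): 10001011011110010
Gen 4 (rule 169): 00100110111100000
Gen 5 (rule 62): 01111101100010000
Gen 6 (rule 169): 01111011001000111
Gen 7 (rule 62): 11000110111101100
Gen 8 (rule 169): 10010101111011001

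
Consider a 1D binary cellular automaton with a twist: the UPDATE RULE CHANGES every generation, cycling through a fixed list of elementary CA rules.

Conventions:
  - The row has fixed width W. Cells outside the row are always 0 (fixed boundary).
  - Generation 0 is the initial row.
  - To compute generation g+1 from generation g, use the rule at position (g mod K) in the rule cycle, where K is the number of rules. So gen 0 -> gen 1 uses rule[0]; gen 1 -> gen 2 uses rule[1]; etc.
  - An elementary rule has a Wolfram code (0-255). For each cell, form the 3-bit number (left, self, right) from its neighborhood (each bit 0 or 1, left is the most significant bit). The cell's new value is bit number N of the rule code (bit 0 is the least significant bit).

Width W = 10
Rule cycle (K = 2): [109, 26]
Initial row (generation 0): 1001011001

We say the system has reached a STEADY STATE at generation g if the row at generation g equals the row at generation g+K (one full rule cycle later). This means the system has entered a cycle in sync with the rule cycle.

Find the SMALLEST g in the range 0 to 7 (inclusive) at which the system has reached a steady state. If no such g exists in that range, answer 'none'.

Answer: none

Derivation:
Gen 0: 1001011001
Gen 1 (rule 109): 1001111001
Gen 2 (rule 26): 0111000110
Gen 3 (rule 109): 0101010110
Gen 4 (rule 26): 1000000101
Gen 5 (rule 109): 1011110111
Gen 6 (rule 26): 0010000100
Gen 7 (rule 109): 1010110101
Gen 8 (rule 26): 0000100000
Gen 9 (rule 109): 1110101111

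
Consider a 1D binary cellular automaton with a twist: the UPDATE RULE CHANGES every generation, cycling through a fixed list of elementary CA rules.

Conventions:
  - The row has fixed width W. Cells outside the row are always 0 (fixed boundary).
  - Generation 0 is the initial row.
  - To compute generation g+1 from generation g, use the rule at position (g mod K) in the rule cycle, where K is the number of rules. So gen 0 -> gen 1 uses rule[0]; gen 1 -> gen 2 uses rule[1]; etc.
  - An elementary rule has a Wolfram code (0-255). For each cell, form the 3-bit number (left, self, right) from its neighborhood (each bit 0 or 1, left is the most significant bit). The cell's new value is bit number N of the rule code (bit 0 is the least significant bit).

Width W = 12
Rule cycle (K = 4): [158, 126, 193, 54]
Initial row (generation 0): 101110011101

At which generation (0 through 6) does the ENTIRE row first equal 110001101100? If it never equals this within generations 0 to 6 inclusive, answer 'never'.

Gen 0: 101110011101
Gen 1 (rule 158): 101101111001
Gen 2 (rule 126): 111111001111
Gen 3 (rule 193): 011111000111
Gen 4 (rule 54): 100000101000
Gen 5 (rule 158): 110001101100
Gen 6 (rule 126): 111011111110

Answer: 5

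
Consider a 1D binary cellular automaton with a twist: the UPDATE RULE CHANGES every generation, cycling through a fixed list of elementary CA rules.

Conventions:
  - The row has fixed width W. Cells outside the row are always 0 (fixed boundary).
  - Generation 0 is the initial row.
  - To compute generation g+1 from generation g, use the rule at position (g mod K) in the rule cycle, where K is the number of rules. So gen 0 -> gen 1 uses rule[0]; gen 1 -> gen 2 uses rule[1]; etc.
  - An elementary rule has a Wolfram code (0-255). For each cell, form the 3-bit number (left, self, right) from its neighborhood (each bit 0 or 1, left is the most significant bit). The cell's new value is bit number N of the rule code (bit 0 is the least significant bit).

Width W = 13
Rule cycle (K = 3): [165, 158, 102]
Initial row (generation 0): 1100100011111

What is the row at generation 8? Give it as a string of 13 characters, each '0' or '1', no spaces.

Gen 0: 1100100011111
Gen 1 (rule 165): 0000101001110
Gen 2 (rule 158): 0001101111101
Gen 3 (rule 102): 0010110000111
Gen 4 (rule 165): 1011000110010
Gen 5 (rule 158): 1010101101111
Gen 6 (rule 102): 1111110110001
Gen 7 (rule 165): 0111101000101
Gen 8 (rule 158): 1111001101101

Answer: 1111001101101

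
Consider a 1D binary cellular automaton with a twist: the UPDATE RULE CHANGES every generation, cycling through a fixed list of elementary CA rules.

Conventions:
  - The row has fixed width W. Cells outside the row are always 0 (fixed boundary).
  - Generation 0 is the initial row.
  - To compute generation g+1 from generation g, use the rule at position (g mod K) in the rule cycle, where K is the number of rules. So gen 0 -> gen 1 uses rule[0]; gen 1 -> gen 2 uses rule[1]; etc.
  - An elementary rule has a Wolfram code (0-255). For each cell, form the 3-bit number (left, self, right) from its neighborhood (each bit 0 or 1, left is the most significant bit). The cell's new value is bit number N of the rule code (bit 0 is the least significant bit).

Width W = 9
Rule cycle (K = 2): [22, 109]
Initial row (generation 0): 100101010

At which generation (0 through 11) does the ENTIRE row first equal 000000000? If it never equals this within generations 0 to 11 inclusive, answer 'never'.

Answer: 7

Derivation:
Gen 0: 100101010
Gen 1 (rule 22): 111101011
Gen 2 (rule 109): 100111111
Gen 3 (rule 22): 111000000
Gen 4 (rule 109): 101011111
Gen 5 (rule 22): 101000000
Gen 6 (rule 109): 111011111
Gen 7 (rule 22): 000000000
Gen 8 (rule 109): 111111111
Gen 9 (rule 22): 000000000
Gen 10 (rule 109): 111111111
Gen 11 (rule 22): 000000000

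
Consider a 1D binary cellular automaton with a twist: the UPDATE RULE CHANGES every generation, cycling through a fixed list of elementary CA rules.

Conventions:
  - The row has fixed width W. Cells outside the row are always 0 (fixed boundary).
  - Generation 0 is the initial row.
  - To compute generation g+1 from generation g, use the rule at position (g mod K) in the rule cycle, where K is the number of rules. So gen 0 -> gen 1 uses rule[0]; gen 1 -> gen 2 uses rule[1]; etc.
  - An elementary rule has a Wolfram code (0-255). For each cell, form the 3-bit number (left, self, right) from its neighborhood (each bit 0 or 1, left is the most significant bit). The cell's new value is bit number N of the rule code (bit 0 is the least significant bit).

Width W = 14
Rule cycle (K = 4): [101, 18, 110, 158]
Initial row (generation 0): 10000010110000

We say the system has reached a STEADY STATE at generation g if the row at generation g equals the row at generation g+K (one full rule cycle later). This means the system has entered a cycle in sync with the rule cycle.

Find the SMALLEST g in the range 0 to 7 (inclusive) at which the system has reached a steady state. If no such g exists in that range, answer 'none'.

Answer: 2

Derivation:
Gen 0: 10000010110000
Gen 1 (rule 101): 10111011010111
Gen 2 (rule 18): 00000000000000
Gen 3 (rule 110): 00000000000000
Gen 4 (rule 158): 00000000000000
Gen 5 (rule 101): 11111111111111
Gen 6 (rule 18): 00000000000000
Gen 7 (rule 110): 00000000000000
Gen 8 (rule 158): 00000000000000
Gen 9 (rule 101): 11111111111111
Gen 10 (rule 18): 00000000000000
Gen 11 (rule 110): 00000000000000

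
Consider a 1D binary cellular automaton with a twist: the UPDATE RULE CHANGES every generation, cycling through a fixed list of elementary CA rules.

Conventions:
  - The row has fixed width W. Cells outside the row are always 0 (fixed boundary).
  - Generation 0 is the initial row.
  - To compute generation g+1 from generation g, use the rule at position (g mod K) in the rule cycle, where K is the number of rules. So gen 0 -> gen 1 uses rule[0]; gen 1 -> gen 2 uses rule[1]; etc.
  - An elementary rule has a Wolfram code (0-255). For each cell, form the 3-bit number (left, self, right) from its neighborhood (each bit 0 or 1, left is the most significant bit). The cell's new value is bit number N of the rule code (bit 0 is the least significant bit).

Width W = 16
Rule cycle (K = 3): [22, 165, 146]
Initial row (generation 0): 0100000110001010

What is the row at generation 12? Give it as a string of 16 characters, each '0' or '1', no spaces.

Gen 0: 0100000110001010
Gen 1 (rule 22): 1110001001011011
Gen 2 (rule 165): 0100101001100100
Gen 3 (rule 146): 1011000110011010
Gen 4 (rule 22): 1000101001100011
Gen 5 (rule 165): 1010111000001000
Gen 6 (rule 146): 0000010100010100
Gen 7 (rule 22): 0000110110110110
Gen 8 (rule 165): 1110001001001000
Gen 9 (rule 146): 0101010110110100
Gen 10 (rule 22): 1101010000000110
Gen 11 (rule 165): 0011110111110000
Gen 12 (rule 146): 0101100011101000

Answer: 0101100011101000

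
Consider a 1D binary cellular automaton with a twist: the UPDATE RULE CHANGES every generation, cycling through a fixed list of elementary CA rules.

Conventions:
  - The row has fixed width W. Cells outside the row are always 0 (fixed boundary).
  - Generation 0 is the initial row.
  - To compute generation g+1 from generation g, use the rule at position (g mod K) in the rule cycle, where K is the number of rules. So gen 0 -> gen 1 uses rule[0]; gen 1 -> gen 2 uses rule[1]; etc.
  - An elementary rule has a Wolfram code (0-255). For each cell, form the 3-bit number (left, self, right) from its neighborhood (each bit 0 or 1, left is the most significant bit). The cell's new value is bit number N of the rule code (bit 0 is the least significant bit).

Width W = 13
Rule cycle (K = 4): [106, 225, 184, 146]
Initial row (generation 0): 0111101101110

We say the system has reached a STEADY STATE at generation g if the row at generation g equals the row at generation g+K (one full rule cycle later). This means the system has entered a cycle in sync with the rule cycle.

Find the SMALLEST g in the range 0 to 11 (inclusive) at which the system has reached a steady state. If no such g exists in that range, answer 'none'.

Answer: none

Derivation:
Gen 0: 0111101101110
Gen 1 (rule 106): 1100111111010
Gen 2 (rule 225): 0100011111100
Gen 3 (rule 184): 0010011111010
Gen 4 (rule 146): 0101101110001
Gen 5 (rule 106): 1011111010010
Gen 6 (rule 225): 0101111100000
Gen 7 (rule 184): 0011111010000
Gen 8 (rule 146): 0101110001000
Gen 9 (rule 106): 1011010010000
Gen 10 (rule 225): 0101100000111
Gen 11 (rule 184): 0011010000110
Gen 12 (rule 146): 0100001001001
Gen 13 (rule 106): 1000010010010
Gen 14 (rule 225): 0011000000000
Gen 15 (rule 184): 0010100000000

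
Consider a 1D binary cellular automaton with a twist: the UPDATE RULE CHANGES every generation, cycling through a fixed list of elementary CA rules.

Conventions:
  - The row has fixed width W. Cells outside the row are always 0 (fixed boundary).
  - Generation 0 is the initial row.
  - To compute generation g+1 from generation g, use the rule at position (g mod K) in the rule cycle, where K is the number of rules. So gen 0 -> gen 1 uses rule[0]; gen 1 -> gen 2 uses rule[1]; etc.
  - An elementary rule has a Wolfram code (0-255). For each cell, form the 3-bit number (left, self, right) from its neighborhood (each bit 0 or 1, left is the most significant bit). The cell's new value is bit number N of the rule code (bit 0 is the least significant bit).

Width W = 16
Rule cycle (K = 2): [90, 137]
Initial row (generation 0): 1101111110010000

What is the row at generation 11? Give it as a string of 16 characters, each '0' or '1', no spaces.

Gen 0: 1101111110010000
Gen 1 (rule 90): 1101000011101000
Gen 2 (rule 137): 1000011011000011
Gen 3 (rule 90): 0100111011100111
Gen 4 (rule 137): 0000110011000110
Gen 5 (rule 90): 0001111111101111
Gen 6 (rule 137): 1101111111001110
Gen 7 (rule 90): 1101000001111011
Gen 8 (rule 137): 1000011101110010
Gen 9 (rule 90): 0100110101011101
Gen 10 (rule 137): 0000100000011000
Gen 11 (rule 90): 0001010000111100

Answer: 0001010000111100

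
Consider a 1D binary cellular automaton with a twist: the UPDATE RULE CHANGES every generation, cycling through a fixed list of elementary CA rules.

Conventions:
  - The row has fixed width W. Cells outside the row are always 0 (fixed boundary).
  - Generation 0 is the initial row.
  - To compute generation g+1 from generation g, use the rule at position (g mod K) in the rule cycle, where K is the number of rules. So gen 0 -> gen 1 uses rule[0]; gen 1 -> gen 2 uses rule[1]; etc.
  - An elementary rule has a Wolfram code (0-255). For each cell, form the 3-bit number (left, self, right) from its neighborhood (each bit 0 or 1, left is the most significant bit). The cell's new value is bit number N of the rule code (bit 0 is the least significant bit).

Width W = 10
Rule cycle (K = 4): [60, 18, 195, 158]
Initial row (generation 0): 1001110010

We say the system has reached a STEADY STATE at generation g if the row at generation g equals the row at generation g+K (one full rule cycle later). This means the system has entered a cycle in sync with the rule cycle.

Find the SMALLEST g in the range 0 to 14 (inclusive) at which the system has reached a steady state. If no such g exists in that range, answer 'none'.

Gen 0: 1001110010
Gen 1 (rule 60): 1101001011
Gen 2 (rule 18): 0000110000
Gen 3 (rule 195): 1111010111
Gen 4 (rule 158): 1110010110
Gen 5 (rule 60): 1001011101
Gen 6 (rule 18): 0110000000
Gen 7 (rule 195): 1010111111
Gen 8 (rule 158): 1010111110
Gen 9 (rule 60): 1111100001
Gen 10 (rule 18): 0000010010
Gen 11 (rule 195): 1111100100
Gen 12 (rule 158): 1111011110
Gen 13 (rule 60): 1000110001
Gen 14 (rule 18): 0101001010
Gen 15 (rule 195): 1000010000
Gen 16 (rule 158): 1100111000
Gen 17 (rule 60): 1010100100
Gen 18 (rule 18): 0000011010

Answer: none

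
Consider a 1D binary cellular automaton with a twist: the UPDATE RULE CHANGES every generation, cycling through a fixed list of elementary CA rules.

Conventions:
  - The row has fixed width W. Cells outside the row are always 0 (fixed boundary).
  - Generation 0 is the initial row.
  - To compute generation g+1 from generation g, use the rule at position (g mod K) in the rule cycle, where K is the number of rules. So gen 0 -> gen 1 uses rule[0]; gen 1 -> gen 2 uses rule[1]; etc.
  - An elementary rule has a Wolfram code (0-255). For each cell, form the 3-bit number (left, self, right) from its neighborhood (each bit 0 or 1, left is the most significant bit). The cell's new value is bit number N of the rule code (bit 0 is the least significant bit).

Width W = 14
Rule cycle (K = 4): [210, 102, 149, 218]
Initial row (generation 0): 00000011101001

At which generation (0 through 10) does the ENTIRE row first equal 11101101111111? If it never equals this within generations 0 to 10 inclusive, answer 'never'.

Answer: never

Derivation:
Gen 0: 00000011101001
Gen 1 (rule 210): 00000101100110
Gen 2 (rule 102): 00001110101010
Gen 3 (rule 149): 11100100101011
Gen 4 (rule 218): 11111011000011
Gen 5 (rule 210): 01111001100101
Gen 6 (rule 102): 10001010101111
Gen 7 (rule 149): 11101010100110
Gen 8 (rule 218): 11100000011111
Gen 9 (rule 210): 01110000101111
Gen 10 (rule 102): 10010001110001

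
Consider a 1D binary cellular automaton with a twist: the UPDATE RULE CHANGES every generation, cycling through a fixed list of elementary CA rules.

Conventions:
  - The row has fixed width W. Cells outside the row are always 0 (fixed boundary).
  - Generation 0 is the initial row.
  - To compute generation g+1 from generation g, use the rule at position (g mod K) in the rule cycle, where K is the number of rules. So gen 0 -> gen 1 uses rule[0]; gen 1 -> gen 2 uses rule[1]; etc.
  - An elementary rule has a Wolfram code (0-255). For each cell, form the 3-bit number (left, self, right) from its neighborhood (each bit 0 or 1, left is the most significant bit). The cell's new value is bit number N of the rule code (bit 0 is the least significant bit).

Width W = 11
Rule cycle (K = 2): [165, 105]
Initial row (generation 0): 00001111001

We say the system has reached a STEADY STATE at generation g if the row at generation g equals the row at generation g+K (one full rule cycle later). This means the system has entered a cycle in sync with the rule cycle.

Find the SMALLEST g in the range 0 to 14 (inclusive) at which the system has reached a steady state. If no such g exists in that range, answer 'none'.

Gen 0: 00001111001
Gen 1 (rule 165): 11100110001
Gen 2 (rule 105): 10100110100
Gen 3 (rule 165): 11100001101
Gen 4 (rule 105): 10101101110
Gen 5 (rule 165): 11110010100
Gen 6 (rule 105): 10010001001
Gen 7 (rule 165): 10010101001
Gen 8 (rule 105): 00001010000
Gen 9 (rule 165): 11101110111
Gen 10 (rule 105): 10111011101
Gen 11 (rule 165): 11010101011
Gen 12 (rule 105): 11101010111
Gen 13 (rule 165): 01011111010
Gen 14 (rule 105): 00110001100
Gen 15 (rule 165): 10000100001
Gen 16 (rule 105): 00110001100

Answer: 14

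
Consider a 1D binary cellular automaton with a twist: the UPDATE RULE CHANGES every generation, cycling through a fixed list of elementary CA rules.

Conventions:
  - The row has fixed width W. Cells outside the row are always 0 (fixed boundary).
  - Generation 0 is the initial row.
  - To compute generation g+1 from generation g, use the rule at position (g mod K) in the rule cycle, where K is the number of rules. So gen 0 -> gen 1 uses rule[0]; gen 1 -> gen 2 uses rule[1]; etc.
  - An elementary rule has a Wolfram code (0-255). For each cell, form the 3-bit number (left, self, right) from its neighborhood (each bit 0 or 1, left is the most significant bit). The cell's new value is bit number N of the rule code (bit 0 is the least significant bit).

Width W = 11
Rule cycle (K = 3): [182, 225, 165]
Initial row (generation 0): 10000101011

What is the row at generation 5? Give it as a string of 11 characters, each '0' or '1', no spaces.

Answer: 01111100001

Derivation:
Gen 0: 10000101011
Gen 1 (rule 182): 11001111100
Gen 2 (rule 225): 01000111101
Gen 3 (rule 165): 01010011011
Gen 4 (rule 182): 11111100100
Gen 5 (rule 225): 01111100001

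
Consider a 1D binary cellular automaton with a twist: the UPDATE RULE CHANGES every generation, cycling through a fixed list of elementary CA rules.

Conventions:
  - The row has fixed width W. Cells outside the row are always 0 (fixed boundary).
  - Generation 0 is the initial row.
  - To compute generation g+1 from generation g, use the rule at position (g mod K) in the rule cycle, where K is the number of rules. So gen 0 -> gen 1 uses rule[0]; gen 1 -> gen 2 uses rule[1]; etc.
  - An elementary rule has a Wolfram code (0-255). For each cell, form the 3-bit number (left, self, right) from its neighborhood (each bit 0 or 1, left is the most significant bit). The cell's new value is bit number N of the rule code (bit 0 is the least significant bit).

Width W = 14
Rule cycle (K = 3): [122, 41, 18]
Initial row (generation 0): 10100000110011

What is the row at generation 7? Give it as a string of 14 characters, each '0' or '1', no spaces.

Answer: 01101010111100

Derivation:
Gen 0: 10100000110011
Gen 1 (rule 122): 01010001111111
Gen 2 (rule 41): 00100101000000
Gen 3 (rule 18): 01011000100000
Gen 4 (rule 122): 10111101010000
Gen 5 (rule 41): 01100010100111
Gen 6 (rule 18): 10010100011000
Gen 7 (rule 122): 01101010111100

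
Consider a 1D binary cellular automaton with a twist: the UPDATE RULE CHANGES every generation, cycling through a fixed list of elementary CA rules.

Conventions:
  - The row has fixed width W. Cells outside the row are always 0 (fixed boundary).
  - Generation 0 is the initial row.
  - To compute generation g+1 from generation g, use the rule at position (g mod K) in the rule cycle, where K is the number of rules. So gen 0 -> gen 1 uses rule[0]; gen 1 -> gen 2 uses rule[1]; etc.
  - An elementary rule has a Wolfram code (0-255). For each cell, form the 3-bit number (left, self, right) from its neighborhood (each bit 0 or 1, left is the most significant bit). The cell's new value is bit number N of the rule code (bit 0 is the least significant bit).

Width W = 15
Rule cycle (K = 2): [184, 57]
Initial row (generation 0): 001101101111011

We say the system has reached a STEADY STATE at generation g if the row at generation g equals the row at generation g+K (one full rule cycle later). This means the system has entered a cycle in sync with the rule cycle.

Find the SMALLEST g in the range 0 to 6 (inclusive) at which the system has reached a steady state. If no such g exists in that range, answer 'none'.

Gen 0: 001101101111011
Gen 1 (rule 184): 001011011110110
Gen 2 (rule 57): 100110110001101
Gen 3 (rule 184): 010101101001010
Gen 4 (rule 57): 001011010100101
Gen 5 (rule 184): 000110101010010
Gen 6 (rule 57): 110101010101001
Gen 7 (rule 184): 101010101010100
Gen 8 (rule 57): 010101010101011

Answer: none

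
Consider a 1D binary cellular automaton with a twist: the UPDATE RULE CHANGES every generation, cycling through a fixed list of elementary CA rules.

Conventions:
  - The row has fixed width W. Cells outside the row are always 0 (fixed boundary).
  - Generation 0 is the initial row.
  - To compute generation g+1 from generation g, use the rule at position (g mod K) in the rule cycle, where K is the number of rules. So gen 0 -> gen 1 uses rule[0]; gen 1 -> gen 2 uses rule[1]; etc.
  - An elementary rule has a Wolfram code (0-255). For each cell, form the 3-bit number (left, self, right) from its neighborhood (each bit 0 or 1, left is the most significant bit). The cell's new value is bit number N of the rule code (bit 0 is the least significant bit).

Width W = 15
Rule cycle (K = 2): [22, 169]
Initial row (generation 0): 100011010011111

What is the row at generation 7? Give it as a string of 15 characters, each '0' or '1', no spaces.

Answer: 010000000001100

Derivation:
Gen 0: 100011010011111
Gen 1 (rule 22): 110100011100000
Gen 2 (rule 169): 101001011001111
Gen 3 (rule 22): 101111000110000
Gen 4 (rule 169): 011110010100111
Gen 5 (rule 22): 100001110111000
Gen 6 (rule 169): 001101101110011
Gen 7 (rule 22): 010000000001100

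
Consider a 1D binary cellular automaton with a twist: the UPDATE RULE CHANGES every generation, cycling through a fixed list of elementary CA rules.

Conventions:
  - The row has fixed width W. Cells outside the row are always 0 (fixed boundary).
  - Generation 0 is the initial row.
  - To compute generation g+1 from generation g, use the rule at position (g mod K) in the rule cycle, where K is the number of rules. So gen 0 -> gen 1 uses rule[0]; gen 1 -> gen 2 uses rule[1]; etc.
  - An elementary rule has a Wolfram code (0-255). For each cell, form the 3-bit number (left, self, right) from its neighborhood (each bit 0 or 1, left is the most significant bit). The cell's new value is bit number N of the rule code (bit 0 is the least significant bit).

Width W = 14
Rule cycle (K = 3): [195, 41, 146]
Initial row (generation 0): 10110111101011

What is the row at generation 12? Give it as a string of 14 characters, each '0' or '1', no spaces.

Answer: 01101010110100

Derivation:
Gen 0: 10110111101011
Gen 1 (rule 195): 00010011100001
Gen 2 (rule 41): 11000010001100
Gen 3 (rule 146): 00100101010010
Gen 4 (rule 195): 11001000000100
Gen 5 (rule 41): 10000011110001
Gen 6 (rule 146): 01000101101010
Gen 7 (rule 195): 10011000100000
Gen 8 (rule 41): 00010010001111
Gen 9 (rule 146): 00101101010110
Gen 10 (rule 195): 11000100000010
Gen 11 (rule 41): 10010001111000
Gen 12 (rule 146): 01101010110100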